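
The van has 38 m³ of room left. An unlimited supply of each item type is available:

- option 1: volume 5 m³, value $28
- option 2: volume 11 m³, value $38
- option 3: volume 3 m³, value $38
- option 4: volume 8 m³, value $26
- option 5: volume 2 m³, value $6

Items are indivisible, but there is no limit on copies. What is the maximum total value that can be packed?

Best value-per-unit is option 3 at 38/3; filling with it alone gives 12×38 = 456.
Optimal mix: 12×option 3 + 1×option 5 → volume 38, value 462.

$462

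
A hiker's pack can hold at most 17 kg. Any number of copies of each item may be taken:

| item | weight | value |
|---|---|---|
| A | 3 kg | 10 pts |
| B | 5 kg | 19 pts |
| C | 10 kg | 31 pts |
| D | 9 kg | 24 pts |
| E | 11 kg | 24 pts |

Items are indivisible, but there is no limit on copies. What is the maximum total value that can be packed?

59 pts

Best value-per-unit is B at 19/5; filling with it alone gives 3×19 = 57.
Optimal mix: 4×A + 1×B → weight 17, value 59.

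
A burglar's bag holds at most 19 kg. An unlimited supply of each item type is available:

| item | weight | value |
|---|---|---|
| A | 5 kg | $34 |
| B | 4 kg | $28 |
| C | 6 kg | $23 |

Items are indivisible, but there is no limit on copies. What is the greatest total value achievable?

$130

Best value-per-unit is B at 28/4; filling with it alone gives 4×28 = 112.
Optimal mix: 3×A + 1×B → weight 19, value 130.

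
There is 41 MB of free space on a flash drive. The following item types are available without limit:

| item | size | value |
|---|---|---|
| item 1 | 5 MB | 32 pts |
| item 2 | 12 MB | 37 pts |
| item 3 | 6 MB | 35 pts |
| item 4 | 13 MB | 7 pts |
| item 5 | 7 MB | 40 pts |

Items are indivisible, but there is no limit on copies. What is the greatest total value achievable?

259 pts

Best value-per-unit is item 1 at 32/5; filling with it alone gives 8×32 = 256.
Optimal mix: 7×item 1 + 1×item 3 → size 41, value 259.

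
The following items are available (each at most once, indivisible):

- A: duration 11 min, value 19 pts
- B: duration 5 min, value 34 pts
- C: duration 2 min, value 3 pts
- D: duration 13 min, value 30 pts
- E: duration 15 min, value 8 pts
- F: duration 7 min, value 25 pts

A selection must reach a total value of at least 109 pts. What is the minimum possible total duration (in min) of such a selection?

38

Subsets with value ≥ 109, sorted by total duration:
- A+B+C+D+F: duration 38, value 111
- A+B+D+E+F: duration 51, value 116
- A+B+C+D+E+F: duration 53, value 119
Minimum duration: 38 min.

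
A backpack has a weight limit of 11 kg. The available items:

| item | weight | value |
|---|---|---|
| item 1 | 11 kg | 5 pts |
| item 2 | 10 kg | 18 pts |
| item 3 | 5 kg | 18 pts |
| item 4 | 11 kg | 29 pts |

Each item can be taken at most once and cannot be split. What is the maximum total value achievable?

29 pts

Check high-value combinations within 11 kg:
- item 4: weight 11, value 29
- item 3: weight 5, value 18
- item 2: weight 10, value 18
- item 1: weight 11, value 5
Best: 29 pts.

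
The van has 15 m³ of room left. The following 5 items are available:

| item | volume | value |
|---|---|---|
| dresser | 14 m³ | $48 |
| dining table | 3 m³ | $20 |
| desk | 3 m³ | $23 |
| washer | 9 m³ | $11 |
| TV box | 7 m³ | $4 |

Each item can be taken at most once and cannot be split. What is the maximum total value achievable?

This is a 0/1 knapsack; check combinations near the capacity.
- dining table+desk+washer: volume 3+3+9=15, value 20+23+11=54
- dresser: volume 14, value 48
- dining table+desk+TV box: volume 3+3+7=13, value 20+23+4=47
- dining table+desk: volume 3+3=6, value 20+23=43
- desk+washer: volume 3+9=12, value 23+11=34
Best: $54.

$54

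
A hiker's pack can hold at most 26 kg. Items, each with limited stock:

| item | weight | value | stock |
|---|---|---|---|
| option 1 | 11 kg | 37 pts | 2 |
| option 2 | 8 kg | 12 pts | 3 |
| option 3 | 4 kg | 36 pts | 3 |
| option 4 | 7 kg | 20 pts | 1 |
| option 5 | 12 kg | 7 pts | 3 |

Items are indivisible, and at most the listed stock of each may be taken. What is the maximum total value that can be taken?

Top feasible selections:
- 1×option 1 + 3×option 3: weight 23, value 145
- 1×option 1 + 2×option 3 + 1×option 4: weight 26, value 129
- 3×option 3 + 1×option 4: weight 19, value 128
Best: 145 pts.

145 pts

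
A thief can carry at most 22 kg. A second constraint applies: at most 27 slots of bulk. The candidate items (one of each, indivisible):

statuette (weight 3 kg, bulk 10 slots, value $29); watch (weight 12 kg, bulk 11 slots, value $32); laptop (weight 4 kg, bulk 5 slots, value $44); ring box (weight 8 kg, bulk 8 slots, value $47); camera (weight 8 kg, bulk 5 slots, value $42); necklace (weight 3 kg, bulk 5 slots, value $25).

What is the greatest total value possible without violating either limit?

Feasible sets respecting both limits:
- statuette+laptop+camera+necklace: weight 18, bulk 25, value 140
- laptop+ring box+camera: weight 20, bulk 18, value 133
- statuette+laptop+ring box: weight 15, bulk 23, value 120
- statuette+ring box+camera: weight 19, bulk 23, value 118
Best: $140.

$140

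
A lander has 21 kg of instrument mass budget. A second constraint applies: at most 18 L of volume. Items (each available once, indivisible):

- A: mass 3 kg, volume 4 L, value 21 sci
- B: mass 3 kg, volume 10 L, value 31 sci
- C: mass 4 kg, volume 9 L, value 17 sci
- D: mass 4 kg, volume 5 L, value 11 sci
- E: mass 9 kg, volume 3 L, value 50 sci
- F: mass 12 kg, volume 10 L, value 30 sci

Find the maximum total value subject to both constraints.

102 sci

Feasible sets respecting both limits:
- A+B+E: mass 15, volume 17, value 102
- B+D+E: mass 16, volume 18, value 92
- A+C+E: mass 16, volume 16, value 88
- A+D+E: mass 16, volume 12, value 82
Best: 102 sci.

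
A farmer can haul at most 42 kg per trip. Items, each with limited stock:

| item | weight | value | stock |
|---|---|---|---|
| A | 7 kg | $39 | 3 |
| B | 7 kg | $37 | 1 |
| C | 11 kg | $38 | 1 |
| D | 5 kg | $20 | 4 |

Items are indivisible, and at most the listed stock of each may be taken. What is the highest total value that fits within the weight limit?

Top feasible selections:
- 3×A + 4×D: weight 41, value 197
- 2×A + 1×B + 4×D: weight 41, value 195
- 3×A + 1×C + 2×D: weight 42, value 195
Best: $197.

$197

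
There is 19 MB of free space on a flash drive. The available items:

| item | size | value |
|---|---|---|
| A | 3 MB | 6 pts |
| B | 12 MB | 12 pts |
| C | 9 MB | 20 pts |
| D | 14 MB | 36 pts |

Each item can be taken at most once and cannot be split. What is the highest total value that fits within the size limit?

This is a 0/1 knapsack; check combinations near the capacity.
- A+D: size 3+14=17, value 6+36=42
- D: size 14, value 36
- A+C: size 3+9=12, value 6+20=26
- C: size 9, value 20
Best: 42 pts.

42 pts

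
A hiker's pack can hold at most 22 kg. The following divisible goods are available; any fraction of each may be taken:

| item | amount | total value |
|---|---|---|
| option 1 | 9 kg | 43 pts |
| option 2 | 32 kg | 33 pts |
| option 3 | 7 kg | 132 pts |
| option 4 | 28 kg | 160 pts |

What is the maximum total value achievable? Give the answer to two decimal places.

Take in order of value per unit:
- option 3 (132/7 per unit): all 7 → value 132, running total 132.00
- option 4 (160/28 per unit): 15 of 28 → value 15×160/28 = 85.7143, running total 217.71
Total 217.71.

217.71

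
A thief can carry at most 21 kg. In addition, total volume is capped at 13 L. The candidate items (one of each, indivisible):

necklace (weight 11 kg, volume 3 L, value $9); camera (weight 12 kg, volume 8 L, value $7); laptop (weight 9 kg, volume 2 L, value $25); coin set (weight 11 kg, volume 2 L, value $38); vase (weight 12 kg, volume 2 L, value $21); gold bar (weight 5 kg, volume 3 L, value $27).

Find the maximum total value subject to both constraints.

$65

Feasible sets respecting both limits:
- coin set+gold bar: weight 16, volume 5, value 65
- laptop+coin set: weight 20, volume 4, value 63
- laptop+gold bar: weight 14, volume 5, value 52
- vase+gold bar: weight 17, volume 5, value 48
Best: $65.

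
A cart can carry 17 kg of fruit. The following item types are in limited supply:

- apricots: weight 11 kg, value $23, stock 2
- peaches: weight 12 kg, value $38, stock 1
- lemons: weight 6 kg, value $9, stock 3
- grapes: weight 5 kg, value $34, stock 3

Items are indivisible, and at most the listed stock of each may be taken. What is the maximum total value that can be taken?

Top feasible selections:
- 3×grapes: weight 15, value 102
- 1×lemons + 2×grapes: weight 16, value 77
Best: $102.

$102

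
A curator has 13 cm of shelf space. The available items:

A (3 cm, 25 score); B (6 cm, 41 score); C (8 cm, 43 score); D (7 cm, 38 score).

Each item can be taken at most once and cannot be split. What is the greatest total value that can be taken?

79 score

This is a 0/1 knapsack; check combinations near the capacity.
- B+D: length 6+7=13, value 41+38=79
- A+C: length 3+8=11, value 25+43=68
- A+B: length 3+6=9, value 25+41=66
- A+D: length 3+7=10, value 25+38=63
Best: 79 score.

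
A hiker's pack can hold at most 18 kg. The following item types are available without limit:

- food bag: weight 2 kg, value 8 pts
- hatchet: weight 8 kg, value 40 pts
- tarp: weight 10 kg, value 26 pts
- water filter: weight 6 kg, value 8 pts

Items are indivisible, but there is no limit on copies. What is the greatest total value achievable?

88 pts

Best value-per-unit is hatchet at 40/8; filling with it alone gives 2×40 = 80.
Optimal mix: 1×food bag + 2×hatchet → weight 18, value 88.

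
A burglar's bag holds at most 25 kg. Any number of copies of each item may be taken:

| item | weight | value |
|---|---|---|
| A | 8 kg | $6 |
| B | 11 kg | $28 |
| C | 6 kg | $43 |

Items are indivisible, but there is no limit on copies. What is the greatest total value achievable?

Best value-per-unit is C at 43/6, and filling with it alone uses weight 4×6=24. No mix of the others beats 4×43 = 172.

$172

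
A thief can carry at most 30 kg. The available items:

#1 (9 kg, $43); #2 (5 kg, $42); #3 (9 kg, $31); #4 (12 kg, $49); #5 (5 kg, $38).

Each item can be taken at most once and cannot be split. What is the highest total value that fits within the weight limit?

Check high-value combinations within 30 kg:
- #1+#2+#3+#5: weight 9+5+9+5=28, value 43+42+31+38=154
- #1+#2+#4: weight 9+5+12=26, value 43+42+49=134
- #1+#4+#5: weight 9+12+5=26, value 43+49+38=130
Best: $154.

$154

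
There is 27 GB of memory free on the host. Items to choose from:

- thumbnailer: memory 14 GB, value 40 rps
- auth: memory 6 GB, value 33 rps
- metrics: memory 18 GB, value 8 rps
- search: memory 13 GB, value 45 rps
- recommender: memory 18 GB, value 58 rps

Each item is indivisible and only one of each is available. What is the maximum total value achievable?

91 rps

This is a 0/1 knapsack; check combinations near the capacity.
- auth+recommender: memory 6+18=24, value 33+58=91
- thumbnailer+search: memory 14+13=27, value 40+45=85
- auth+search: memory 6+13=19, value 33+45=78
Best: 91 rps.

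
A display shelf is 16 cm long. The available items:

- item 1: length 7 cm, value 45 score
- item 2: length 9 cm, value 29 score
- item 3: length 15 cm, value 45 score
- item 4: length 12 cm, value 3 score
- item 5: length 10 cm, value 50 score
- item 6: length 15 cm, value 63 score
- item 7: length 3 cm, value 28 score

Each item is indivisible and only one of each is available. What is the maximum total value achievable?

Check high-value combinations within 16 cm:
- item 5+item 7: length 10+3=13, value 50+28=78
- item 1+item 2: length 7+9=16, value 45+29=74
- item 1+item 7: length 7+3=10, value 45+28=73
Best: 78 score.

78 score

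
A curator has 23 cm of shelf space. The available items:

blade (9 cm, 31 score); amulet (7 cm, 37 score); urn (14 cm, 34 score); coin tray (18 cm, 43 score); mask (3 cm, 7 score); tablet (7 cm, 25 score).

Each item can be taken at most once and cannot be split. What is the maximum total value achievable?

Check high-value combinations within 23 cm:
- blade+amulet+tablet: length 9+7+7=23, value 31+37+25=93
- blade+amulet+mask: length 9+7+3=19, value 31+37+7=75
- amulet+urn: length 7+14=21, value 37+34=71
Best: 93 score.

93 score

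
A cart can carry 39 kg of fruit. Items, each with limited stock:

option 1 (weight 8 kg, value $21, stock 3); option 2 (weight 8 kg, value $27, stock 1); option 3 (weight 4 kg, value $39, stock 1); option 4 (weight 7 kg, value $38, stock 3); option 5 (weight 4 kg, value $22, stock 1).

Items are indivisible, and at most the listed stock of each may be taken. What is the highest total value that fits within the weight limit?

$202

Best selections within weight 39 and stock limits:
- 1×option 2 + 1×option 3 + 3×option 4 + 1×option 5: weight 37, value 202
- 1×option 1 + 1×option 3 + 3×option 4 + 1×option 5: weight 37, value 196
- 1×option 1 + 1×option 2 + 1×option 3 + 2×option 4 + 1×option 5: weight 38, value 185
- 1×option 2 + 1×option 3 + 3×option 4: weight 33, value 180
Best: $202.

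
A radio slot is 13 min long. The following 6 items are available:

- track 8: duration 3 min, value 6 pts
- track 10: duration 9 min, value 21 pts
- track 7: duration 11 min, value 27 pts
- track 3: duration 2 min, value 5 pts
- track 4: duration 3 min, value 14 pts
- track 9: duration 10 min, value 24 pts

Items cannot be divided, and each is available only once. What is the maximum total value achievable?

This is a 0/1 knapsack; check combinations near the capacity.
- track 4+track 9: duration 3+10=13, value 14+24=38
- track 10+track 4: duration 9+3=12, value 21+14=35
- track 7+track 3: duration 11+2=13, value 27+5=32
Best: 38 pts.

38 pts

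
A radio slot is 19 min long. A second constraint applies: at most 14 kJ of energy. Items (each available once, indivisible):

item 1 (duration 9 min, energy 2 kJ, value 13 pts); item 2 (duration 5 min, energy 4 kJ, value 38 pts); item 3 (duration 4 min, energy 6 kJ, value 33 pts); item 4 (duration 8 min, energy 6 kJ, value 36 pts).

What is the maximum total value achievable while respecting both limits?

84 pts

Feasible sets respecting both limits:
- item 1+item 2+item 3: duration 18, energy 12, value 84
- item 2+item 4: duration 13, energy 10, value 74
- item 2+item 3: duration 9, energy 10, value 71
Best: 84 pts.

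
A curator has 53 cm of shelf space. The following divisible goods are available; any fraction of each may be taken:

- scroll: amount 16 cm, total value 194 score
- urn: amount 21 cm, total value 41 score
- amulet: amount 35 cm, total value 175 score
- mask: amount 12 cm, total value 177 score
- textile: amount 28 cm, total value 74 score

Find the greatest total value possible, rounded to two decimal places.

Take in order of value per unit:
- mask (177/12 per unit): all 12 → value 177, running total 177.00
- scroll (194/16 per unit): all 16 → value 194, running total 371.00
- amulet (175/35 per unit): 25 of 35 → value 25×175/35 = 125.0000, running total 496.00
Total 496.00.

496.00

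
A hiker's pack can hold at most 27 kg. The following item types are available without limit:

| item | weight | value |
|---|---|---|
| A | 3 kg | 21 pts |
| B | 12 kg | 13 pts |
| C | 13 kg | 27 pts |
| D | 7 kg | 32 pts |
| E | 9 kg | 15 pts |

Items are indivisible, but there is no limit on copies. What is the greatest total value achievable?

189 pts

Best value-per-unit is A at 21/3, and filling with it alone uses weight 9×3=27. No mix of the others beats 9×21 = 189.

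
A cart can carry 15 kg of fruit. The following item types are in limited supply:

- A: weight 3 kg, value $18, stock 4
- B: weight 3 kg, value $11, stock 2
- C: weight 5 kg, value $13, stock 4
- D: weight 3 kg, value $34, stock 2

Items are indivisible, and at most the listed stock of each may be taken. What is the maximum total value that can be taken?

$122

Top feasible selections:
- 3×A + 2×D: weight 15, value 122
- 2×A + 1×B + 2×D: weight 15, value 115
- 1×A + 2×B + 2×D: weight 15, value 108
Best: $122.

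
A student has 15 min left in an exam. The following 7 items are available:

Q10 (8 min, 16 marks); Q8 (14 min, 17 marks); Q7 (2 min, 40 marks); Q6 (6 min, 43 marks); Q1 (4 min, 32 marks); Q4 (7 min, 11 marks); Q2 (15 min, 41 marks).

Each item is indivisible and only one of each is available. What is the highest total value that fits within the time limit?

115 marks

Check high-value combinations within 15 min:
- Q7+Q6+Q1: time 2+6+4=12, value 40+43+32=115
- Q7+Q6+Q4: time 2+6+7=15, value 40+43+11=94
- Q10+Q7+Q1: time 8+2+4=14, value 16+40+32=88
- Q7+Q6: time 2+6=8, value 40+43=83
Best: 115 marks.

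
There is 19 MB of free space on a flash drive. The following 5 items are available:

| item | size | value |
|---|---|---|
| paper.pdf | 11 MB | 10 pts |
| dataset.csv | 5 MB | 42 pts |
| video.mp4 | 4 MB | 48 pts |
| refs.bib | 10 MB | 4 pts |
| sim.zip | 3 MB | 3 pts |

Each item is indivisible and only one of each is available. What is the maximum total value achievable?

94 pts

Check high-value combinations within 19 MB:
- dataset.csv+video.mp4+refs.bib: size 5+4+10=19, value 42+48+4=94
- dataset.csv+video.mp4+sim.zip: size 5+4+3=12, value 42+48+3=93
- dataset.csv+video.mp4: size 5+4=9, value 42+48=90
- paper.pdf+video.mp4+sim.zip: size 11+4+3=18, value 10+48+3=61
Best: 94 pts.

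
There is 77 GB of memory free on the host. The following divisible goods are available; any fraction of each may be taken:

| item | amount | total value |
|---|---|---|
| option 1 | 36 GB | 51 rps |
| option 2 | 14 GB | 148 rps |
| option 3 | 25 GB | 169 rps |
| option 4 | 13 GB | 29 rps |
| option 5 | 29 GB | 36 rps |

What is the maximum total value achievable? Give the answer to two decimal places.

381.42

Take in order of value per unit:
- option 2 (148/14 per unit): all 14 → value 148, running total 148.00
- option 3 (169/25 per unit): all 25 → value 169, running total 317.00
- option 4 (29/13 per unit): all 13 → value 29, running total 346.00
- option 1 (51/36 per unit): 25 of 36 → value 25×51/36 = 35.4167, running total 381.42
Total 381.42.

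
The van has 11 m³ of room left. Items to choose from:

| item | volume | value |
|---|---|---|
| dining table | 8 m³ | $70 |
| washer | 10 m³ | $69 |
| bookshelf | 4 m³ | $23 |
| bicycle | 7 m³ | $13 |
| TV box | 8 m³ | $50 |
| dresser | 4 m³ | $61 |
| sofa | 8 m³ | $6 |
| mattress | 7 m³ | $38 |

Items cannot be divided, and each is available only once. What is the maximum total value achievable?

$99

Check high-value combinations within 11 m³:
- dresser+mattress: volume 4+7=11, value 61+38=99
- bookshelf+dresser: volume 4+4=8, value 23+61=84
- bicycle+dresser: volume 7+4=11, value 13+61=74
Best: $99.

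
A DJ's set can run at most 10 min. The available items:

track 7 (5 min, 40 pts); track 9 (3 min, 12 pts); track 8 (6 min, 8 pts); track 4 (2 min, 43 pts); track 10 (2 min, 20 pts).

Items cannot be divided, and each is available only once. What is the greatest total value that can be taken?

103 pts

Check high-value combinations within 10 min:
- track 7+track 4+track 10: duration 5+2+2=9, value 40+43+20=103
- track 7+track 9+track 4: duration 5+3+2=10, value 40+12+43=95
- track 7+track 4: duration 5+2=7, value 40+43=83
- track 9+track 4+track 10: duration 3+2+2=7, value 12+43+20=75
- track 7+track 9+track 10: duration 5+3+2=10, value 40+12+20=72
Best: 103 pts.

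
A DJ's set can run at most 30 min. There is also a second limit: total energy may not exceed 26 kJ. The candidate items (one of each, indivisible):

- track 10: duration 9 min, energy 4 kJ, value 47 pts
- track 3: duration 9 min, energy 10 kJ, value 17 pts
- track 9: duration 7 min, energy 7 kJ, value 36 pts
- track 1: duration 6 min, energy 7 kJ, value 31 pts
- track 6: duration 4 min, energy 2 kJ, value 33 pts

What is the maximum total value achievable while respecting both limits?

147 pts

Feasible sets respecting both limits:
- track 10+track 9+track 1+track 6: duration 26, energy 20, value 147
- track 10+track 3+track 9+track 6: duration 29, energy 23, value 133
- track 10+track 3+track 1+track 6: duration 28, energy 23, value 128
Best: 147 pts.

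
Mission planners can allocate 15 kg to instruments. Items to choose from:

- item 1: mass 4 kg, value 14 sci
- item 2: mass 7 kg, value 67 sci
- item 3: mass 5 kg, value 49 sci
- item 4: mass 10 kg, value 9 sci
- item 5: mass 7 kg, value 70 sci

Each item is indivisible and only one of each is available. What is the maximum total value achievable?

137 sci

Check high-value combinations within 15 kg:
- item 2+item 5: mass 7+7=14, value 67+70=137
- item 3+item 5: mass 5+7=12, value 49+70=119
- item 2+item 3: mass 7+5=12, value 67+49=116
- item 1+item 5: mass 4+7=11, value 14+70=84
Best: 137 sci.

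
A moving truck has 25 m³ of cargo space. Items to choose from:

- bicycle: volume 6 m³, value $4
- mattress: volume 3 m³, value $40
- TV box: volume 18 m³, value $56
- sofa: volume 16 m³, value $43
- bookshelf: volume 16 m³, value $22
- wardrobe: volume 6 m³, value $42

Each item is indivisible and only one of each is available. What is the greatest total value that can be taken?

This is a 0/1 knapsack; check combinations near the capacity.
- mattress+sofa+wardrobe: volume 3+16+6=25, value 40+43+42=125
- mattress+bookshelf+wardrobe: volume 3+16+6=25, value 40+22+42=104
- TV box+wardrobe: volume 18+6=24, value 56+42=98
Best: $125.

$125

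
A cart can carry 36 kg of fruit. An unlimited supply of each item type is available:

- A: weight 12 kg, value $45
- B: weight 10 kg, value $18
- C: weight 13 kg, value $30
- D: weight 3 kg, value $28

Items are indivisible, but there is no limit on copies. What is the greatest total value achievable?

Best value-per-unit is D at 28/3, and filling with it alone uses weight 12×3=36. No mix of the others beats 12×28 = 336.

$336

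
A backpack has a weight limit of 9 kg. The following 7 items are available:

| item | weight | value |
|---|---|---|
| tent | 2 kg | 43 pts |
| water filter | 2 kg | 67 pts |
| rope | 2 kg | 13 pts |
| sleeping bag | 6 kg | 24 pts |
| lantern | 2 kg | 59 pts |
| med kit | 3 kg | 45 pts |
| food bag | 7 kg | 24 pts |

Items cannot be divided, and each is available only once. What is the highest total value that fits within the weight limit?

Check high-value combinations within 9 kg:
- tent+water filter+lantern+med kit: weight 2+2+2+3=9, value 43+67+59+45=214
- water filter+rope+lantern+med kit: weight 2+2+2+3=9, value 67+13+59+45=184
- tent+water filter+rope+lantern: weight 2+2+2+2=8, value 43+67+13+59=182
Best: 214 pts.

214 pts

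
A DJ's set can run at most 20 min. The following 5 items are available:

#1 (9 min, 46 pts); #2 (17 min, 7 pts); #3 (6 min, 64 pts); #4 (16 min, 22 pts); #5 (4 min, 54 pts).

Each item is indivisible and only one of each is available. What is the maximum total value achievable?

This is a 0/1 knapsack; check combinations near the capacity.
- #1+#3+#5: duration 9+6+4=19, value 46+64+54=164
- #3+#5: duration 6+4=10, value 64+54=118
- #1+#3: duration 9+6=15, value 46+64=110
- #1+#5: duration 9+4=13, value 46+54=100
Best: 164 pts.

164 pts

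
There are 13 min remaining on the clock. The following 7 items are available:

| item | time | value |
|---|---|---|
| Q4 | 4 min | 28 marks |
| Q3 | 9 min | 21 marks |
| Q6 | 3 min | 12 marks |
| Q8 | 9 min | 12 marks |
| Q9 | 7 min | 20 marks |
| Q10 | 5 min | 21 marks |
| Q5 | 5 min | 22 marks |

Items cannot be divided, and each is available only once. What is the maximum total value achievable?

62 marks

Check high-value combinations within 13 min:
- Q4+Q6+Q5: time 4+3+5=12, value 28+12+22=62
- Q4+Q6+Q10: time 4+3+5=12, value 28+12+21=61
- Q6+Q10+Q5: time 3+5+5=13, value 12+21+22=55
- Q4+Q5: time 4+5=9, value 28+22=50
- Q4+Q10: time 4+5=9, value 28+21=49
Best: 62 marks.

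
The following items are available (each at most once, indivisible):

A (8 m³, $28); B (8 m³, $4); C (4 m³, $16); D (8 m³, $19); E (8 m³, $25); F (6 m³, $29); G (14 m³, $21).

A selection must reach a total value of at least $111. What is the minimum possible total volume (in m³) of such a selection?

34

Subsets with value ≥ 111, sorted by total volume:
- A+C+D+E+F: volume 34, value 117
- A+C+E+F+G: volume 40, value 119
Minimum volume: 34 m³.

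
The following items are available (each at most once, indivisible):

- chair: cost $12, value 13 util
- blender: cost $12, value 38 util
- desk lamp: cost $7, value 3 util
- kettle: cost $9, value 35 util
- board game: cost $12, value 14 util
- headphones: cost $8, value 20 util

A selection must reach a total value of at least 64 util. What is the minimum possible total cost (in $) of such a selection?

21

Subsets with value ≥ 64, sorted by total cost:
- blender+kettle: cost 21, value 73
- blender+desk lamp+kettle: cost 28, value 76
- blender+kettle+headphones: cost 29, value 93
Minimum cost: 21 $.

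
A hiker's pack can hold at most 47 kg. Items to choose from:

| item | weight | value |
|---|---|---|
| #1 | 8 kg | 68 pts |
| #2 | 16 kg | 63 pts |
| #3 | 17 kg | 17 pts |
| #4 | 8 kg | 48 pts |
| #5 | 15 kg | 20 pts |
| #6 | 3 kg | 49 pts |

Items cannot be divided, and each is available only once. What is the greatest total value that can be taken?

Check high-value combinations within 47 kg:
- #1+#2+#4+#6: weight 8+16+8+3=35, value 68+63+48+49=228
- #1+#2+#5+#6: weight 8+16+15+3=42, value 68+63+20+49=200
- #1+#2+#4+#5: weight 8+16+8+15=47, value 68+63+48+20=199
- #1+#2+#3+#6: weight 8+16+17+3=44, value 68+63+17+49=197
- #1+#4+#5+#6: weight 8+8+15+3=34, value 68+48+20+49=185
Best: 228 pts.

228 pts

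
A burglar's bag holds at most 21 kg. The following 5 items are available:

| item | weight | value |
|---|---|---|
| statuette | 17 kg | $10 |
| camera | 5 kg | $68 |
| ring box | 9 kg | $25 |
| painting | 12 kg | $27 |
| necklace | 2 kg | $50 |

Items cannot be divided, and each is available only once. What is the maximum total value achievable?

This is a 0/1 knapsack; check combinations near the capacity.
- camera+painting+necklace: weight 5+12+2=19, value 68+27+50=145
- camera+ring box+necklace: weight 5+9+2=16, value 68+25+50=143
- camera+necklace: weight 5+2=7, value 68+50=118
Best: $145.

$145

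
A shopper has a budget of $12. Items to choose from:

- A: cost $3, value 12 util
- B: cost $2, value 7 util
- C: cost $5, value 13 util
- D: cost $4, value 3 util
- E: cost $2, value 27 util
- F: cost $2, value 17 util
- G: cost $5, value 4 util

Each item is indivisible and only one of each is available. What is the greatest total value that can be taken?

Check high-value combinations within $12:
- A+C+E+F: cost 3+5+2+2=12, value 12+13+27+17=69
- B+C+E+F: cost 2+5+2+2=11, value 7+13+27+17=64
- A+B+E+F: cost 3+2+2+2=9, value 12+7+27+17=63
- A+E+F+G: cost 3+2+2+5=12, value 12+27+17+4=60
- A+D+E+F: cost 3+4+2+2=11, value 12+3+27+17=59
Best: 69 util.

69 util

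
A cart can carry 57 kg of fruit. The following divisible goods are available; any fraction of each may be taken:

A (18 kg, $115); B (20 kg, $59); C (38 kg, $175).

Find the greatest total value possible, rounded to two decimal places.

Take in order of value per unit:
- A (115/18 per unit): all 18 → value 115, running total 115.00
- C (175/38 per unit): all 38 → value 175, running total 290.00
- B (59/20 per unit): 1 of 20 → value 1×59/20 = 2.9500, running total 292.95
Total 292.95.

292.95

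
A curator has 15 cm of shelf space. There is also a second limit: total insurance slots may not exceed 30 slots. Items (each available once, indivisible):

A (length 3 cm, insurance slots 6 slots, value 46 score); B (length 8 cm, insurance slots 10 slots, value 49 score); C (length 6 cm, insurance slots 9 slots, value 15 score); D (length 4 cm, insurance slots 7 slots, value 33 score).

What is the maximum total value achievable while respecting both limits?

Feasible sets respecting both limits:
- A+B+D: length 15, insurance slots 23, value 128
- A+B: length 11, insurance slots 16, value 95
- A+C+D: length 13, insurance slots 22, value 94
- B+D: length 12, insurance slots 17, value 82
Best: 128 score.

128 score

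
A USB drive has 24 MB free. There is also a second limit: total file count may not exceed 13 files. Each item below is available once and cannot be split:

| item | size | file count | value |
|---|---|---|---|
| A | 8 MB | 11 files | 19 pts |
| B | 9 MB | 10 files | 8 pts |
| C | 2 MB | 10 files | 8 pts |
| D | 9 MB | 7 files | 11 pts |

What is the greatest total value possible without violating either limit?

Feasible sets respecting both limits:
- A: size 8, file count 11, value 19
- D: size 9, file count 7, value 11
- B: size 9, file count 10, value 8
- C: size 2, file count 10, value 8
Best: 19 pts.

19 pts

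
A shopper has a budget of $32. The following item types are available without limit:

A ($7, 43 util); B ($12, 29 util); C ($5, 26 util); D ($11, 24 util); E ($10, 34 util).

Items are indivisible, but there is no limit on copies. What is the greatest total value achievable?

181 util

Best value-per-unit is A at 43/7; filling with it alone gives 4×43 = 172.
Optimal mix: 3×A + 2×C → cost 31, value 181.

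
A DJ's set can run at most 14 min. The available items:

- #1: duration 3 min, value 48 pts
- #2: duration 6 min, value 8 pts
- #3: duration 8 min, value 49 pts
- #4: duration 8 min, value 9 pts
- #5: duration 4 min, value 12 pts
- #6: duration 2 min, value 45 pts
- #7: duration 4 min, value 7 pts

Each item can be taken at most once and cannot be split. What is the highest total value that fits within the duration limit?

Check high-value combinations within 14 min:
- #1+#3+#6: duration 3+8+2=13, value 48+49+45=142
- #1+#5+#6+#7: duration 3+4+2+4=13, value 48+12+45+7=112
- #3+#5+#6: duration 8+4+2=14, value 49+12+45=106
- #1+#5+#6: duration 3+4+2=9, value 48+12+45=105
- #1+#4+#6: duration 3+8+2=13, value 48+9+45=102
Best: 142 pts.

142 pts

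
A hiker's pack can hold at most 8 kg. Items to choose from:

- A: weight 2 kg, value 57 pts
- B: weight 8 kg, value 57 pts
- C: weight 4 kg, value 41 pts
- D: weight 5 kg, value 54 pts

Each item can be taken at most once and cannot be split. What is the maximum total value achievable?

111 pts

Check high-value combinations within 8 kg:
- A+D: weight 2+5=7, value 57+54=111
- A+C: weight 2+4=6, value 57+41=98
- A: weight 2, value 57
Best: 111 pts.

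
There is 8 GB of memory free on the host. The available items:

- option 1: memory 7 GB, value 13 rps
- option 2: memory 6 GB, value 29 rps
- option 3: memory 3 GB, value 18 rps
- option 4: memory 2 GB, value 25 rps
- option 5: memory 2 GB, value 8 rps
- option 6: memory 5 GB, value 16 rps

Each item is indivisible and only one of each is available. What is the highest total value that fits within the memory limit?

54 rps

Check high-value combinations within 8 GB:
- option 2+option 4: memory 6+2=8, value 29+25=54
- option 3+option 4+option 5: memory 3+2+2=7, value 18+25+8=51
- option 3+option 4: memory 3+2=5, value 18+25=43
- option 4+option 6: memory 2+5=7, value 25+16=41
Best: 54 rps.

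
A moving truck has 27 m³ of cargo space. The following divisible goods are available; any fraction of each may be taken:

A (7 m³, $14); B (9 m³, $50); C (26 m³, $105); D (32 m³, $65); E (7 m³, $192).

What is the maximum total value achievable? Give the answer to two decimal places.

Take in order of value per unit:
- E (192/7 per unit): all 7 → value 192, running total 192.00
- B (50/9 per unit): all 9 → value 50, running total 242.00
- C (105/26 per unit): 11 of 26 → value 11×105/26 = 44.4231, running total 286.42
Total 286.42.

286.42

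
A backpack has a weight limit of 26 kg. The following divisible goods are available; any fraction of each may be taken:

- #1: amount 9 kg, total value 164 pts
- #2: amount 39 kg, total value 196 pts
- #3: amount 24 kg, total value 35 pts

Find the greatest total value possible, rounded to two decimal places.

Take in order of value per unit:
- #1 (164/9 per unit): all 9 → value 164, running total 164.00
- #2 (196/39 per unit): 17 of 39 → value 17×196/39 = 85.4359, running total 249.44
Total 249.44.

249.44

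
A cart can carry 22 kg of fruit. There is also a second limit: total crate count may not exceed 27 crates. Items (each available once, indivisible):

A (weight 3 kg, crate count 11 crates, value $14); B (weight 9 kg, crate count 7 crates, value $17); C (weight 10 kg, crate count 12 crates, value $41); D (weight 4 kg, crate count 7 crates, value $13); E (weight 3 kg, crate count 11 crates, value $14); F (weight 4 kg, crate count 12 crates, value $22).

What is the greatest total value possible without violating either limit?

$63

Feasible sets respecting both limits:
- C+F: weight 14, crate count 24, value 63
- B+C: weight 19, crate count 19, value 58
- A+C: weight 13, crate count 23, value 55
- C+E: weight 13, crate count 23, value 55
Best: $63.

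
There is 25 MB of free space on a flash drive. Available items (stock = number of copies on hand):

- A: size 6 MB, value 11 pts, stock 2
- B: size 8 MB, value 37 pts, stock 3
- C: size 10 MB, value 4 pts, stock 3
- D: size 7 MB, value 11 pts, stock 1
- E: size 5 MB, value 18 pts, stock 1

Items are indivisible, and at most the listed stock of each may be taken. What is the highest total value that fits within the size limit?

111 pts

Top feasible selections:
- 3×B: size 24, value 111
- 2×B + 1×E: size 21, value 92
- 1×A + 2×B: size 22, value 85
Best: 111 pts.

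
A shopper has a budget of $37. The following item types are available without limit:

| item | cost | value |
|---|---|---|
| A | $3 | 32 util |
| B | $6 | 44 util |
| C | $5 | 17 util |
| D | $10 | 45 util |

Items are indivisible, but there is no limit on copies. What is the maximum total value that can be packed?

384 util

Best value-per-unit is A at 32/3, and filling with it alone uses cost 12×3=36. No mix of the others beats 12×32 = 384.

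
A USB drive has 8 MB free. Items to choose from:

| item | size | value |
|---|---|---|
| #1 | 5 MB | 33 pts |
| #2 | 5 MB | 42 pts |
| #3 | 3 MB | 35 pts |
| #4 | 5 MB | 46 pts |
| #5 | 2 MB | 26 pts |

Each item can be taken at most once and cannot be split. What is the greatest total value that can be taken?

81 pts

Check high-value combinations within 8 MB:
- #3+#4: size 3+5=8, value 35+46=81
- #2+#3: size 5+3=8, value 42+35=77
- #4+#5: size 5+2=7, value 46+26=72
Best: 81 pts.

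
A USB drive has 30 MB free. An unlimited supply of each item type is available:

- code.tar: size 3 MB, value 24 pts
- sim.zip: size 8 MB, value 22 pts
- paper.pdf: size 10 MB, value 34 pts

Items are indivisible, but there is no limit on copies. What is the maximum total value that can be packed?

240 pts

Best value-per-unit is code.tar at 24/3, and filling with it alone uses size 10×3=30. No mix of the others beats 10×24 = 240.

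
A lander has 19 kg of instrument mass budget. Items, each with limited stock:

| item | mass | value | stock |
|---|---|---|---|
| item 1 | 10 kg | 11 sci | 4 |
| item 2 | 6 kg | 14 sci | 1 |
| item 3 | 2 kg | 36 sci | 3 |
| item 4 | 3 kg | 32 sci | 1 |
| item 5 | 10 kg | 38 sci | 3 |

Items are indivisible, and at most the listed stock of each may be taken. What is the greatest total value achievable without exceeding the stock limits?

Best selections within mass 19 and stock limits:
- 3×item 3 + 1×item 4 + 1×item 5: mass 19, value 178
- 1×item 2 + 3×item 3 + 1×item 4: mass 15, value 154
- 1×item 1 + 3×item 3 + 1×item 4: mass 19, value 151
Best: 178 sci.

178 sci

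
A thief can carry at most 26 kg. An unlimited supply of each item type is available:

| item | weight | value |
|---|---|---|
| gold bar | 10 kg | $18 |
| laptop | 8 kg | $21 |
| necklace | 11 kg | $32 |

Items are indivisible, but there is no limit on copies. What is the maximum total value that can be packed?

$64

Best value-per-unit is necklace at 32/11, and filling with it alone uses weight 2×11=22. No mix of the others beats 2×32 = 64.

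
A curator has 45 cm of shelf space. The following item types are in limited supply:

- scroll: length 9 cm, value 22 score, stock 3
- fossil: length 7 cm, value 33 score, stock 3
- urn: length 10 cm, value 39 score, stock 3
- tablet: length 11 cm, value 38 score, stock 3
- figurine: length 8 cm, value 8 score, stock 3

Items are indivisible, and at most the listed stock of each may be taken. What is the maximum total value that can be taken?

183 score

Best selections within length 45 and stock limits:
- 2×fossil + 3×urn: length 44, value 183
- 2×fossil + 2×urn + 1×tablet: length 45, value 182
Best: 183 score.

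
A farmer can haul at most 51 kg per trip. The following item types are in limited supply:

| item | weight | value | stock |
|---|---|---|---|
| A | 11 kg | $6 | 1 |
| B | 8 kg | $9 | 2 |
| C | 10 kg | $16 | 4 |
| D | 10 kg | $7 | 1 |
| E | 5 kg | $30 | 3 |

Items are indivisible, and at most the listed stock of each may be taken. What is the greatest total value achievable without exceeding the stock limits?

$140

Top feasible selections:
- 2×B + 2×C + 3×E: weight 51, value 140
- 3×C + 3×E: weight 45, value 138
- 1×B + 2×C + 3×E: weight 43, value 131
- 2×B + 1×C + 1×D + 3×E: weight 51, value 131
Best: $140.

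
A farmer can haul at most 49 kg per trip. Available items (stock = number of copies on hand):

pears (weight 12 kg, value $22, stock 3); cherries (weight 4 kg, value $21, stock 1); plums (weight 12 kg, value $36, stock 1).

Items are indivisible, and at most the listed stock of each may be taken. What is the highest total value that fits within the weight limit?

$102

Best selections within weight 49 and stock limits:
- 3×pears + 1×plums: weight 48, value 102
- 2×pears + 1×cherries + 1×plums: weight 40, value 101
Best: $102.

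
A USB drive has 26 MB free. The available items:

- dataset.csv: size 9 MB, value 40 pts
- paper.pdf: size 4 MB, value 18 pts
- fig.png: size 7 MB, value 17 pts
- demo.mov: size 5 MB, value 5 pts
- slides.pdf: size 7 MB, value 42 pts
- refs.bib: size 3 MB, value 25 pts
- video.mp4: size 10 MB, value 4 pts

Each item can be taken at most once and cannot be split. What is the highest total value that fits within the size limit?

125 pts

This is a 0/1 knapsack; check combinations near the capacity.
- dataset.csv+paper.pdf+slides.pdf+refs.bib: size 9+4+7+3=23, value 40+18+42+25=125
- dataset.csv+fig.png+slides.pdf+refs.bib: size 9+7+7+3=26, value 40+17+42+25=124
- dataset.csv+demo.mov+slides.pdf+refs.bib: size 9+5+7+3=24, value 40+5+42+25=112
- dataset.csv+slides.pdf+refs.bib: size 9+7+3=19, value 40+42+25=107
Best: 125 pts.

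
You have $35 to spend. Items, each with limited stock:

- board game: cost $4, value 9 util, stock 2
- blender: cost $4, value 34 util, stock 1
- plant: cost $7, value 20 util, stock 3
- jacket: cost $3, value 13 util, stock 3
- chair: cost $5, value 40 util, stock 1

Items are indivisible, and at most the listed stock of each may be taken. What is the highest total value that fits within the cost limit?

Top feasible selections:
- 1×blender + 2×plant + 3×jacket + 1×chair: cost 32, value 153
- 2×board game + 1×blender + 1×plant + 3×jacket + 1×chair: cost 33, value 151
- 1×board game + 1×blender + 2×plant + 2×jacket + 1×chair: cost 33, value 149
Best: 153 util.

153 util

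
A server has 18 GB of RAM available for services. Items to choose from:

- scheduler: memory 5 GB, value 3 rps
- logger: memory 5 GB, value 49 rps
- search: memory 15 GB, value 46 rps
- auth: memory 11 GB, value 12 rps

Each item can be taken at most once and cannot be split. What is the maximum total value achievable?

Check high-value combinations within 18 GB:
- logger+auth: memory 5+11=16, value 49+12=61
- scheduler+logger: memory 5+5=10, value 3+49=52
- logger: memory 5, value 49
- search: memory 15, value 46
Best: 61 rps.

61 rps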